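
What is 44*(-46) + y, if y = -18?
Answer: -2042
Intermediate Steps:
44*(-46) + y = 44*(-46) - 18 = -2024 - 18 = -2042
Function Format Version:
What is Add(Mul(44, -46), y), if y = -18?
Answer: -2042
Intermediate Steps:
Add(Mul(44, -46), y) = Add(Mul(44, -46), -18) = Add(-2024, -18) = -2042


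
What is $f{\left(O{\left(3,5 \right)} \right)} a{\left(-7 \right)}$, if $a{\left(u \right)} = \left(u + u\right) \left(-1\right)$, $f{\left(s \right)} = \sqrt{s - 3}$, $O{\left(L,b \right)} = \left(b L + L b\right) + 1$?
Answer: $28 \sqrt{7} \approx 74.081$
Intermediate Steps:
$O{\left(L,b \right)} = 1 + 2 L b$ ($O{\left(L,b \right)} = \left(L b + L b\right) + 1 = 2 L b + 1 = 1 + 2 L b$)
$f{\left(s \right)} = \sqrt{-3 + s}$
$a{\left(u \right)} = - 2 u$ ($a{\left(u \right)} = 2 u \left(-1\right) = - 2 u$)
$f{\left(O{\left(3,5 \right)} \right)} a{\left(-7 \right)} = \sqrt{-3 + \left(1 + 2 \cdot 3 \cdot 5\right)} \left(\left(-2\right) \left(-7\right)\right) = \sqrt{-3 + \left(1 + 30\right)} 14 = \sqrt{-3 + 31} \cdot 14 = \sqrt{28} \cdot 14 = 2 \sqrt{7} \cdot 14 = 28 \sqrt{7}$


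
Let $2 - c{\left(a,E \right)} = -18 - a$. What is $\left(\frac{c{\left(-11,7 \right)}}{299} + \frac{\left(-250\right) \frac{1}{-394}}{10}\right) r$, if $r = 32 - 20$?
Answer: $\frac{66126}{58903} \approx 1.1226$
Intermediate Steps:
$c{\left(a,E \right)} = 20 + a$ ($c{\left(a,E \right)} = 2 - \left(-18 - a\right) = 2 + \left(18 + a\right) = 20 + a$)
$r = 12$
$\left(\frac{c{\left(-11,7 \right)}}{299} + \frac{\left(-250\right) \frac{1}{-394}}{10}\right) r = \left(\frac{20 - 11}{299} + \frac{\left(-250\right) \frac{1}{-394}}{10}\right) 12 = \left(9 \cdot \frac{1}{299} + \left(-250\right) \left(- \frac{1}{394}\right) \frac{1}{10}\right) 12 = \left(\frac{9}{299} + \frac{125}{197} \cdot \frac{1}{10}\right) 12 = \left(\frac{9}{299} + \frac{25}{394}\right) 12 = \frac{11021}{117806} \cdot 12 = \frac{66126}{58903}$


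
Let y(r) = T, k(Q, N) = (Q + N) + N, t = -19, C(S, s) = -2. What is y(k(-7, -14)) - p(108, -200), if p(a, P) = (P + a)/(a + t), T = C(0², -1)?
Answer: -86/89 ≈ -0.96629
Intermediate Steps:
k(Q, N) = Q + 2*N (k(Q, N) = (N + Q) + N = Q + 2*N)
T = -2
p(a, P) = (P + a)/(-19 + a) (p(a, P) = (P + a)/(a - 19) = (P + a)/(-19 + a))
y(r) = -2
y(k(-7, -14)) - p(108, -200) = -2 - (-200 + 108)/(-19 + 108) = -2 - (-92)/89 = -2 - 1*(-92/89) = -2 + 92/89 = -86/89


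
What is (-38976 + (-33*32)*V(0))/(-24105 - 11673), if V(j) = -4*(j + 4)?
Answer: 3680/5963 ≈ 0.61714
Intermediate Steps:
V(j) = -16 - 4*j (V(j) = -4*(4 + j) = -16 - 4*j)
(-38976 + (-33*32)*V(0))/(-24105 - 11673) = (-38976 + (-33*32)*(-16 - 4*0))/(-24105 - 11673) = (-38976 - 1056*(-16 + 0))/(-35778) = (-38976 - 1056*(-16))*(-1/35778) = (-38976 + 16896)*(-1/35778) = -22080*(-1/35778) = 3680/5963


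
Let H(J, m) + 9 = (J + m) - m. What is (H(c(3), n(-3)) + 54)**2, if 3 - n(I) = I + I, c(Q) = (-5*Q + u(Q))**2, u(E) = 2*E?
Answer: 15876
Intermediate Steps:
c(Q) = 9*Q**2 (c(Q) = (-5*Q + 2*Q)**2 = (-3*Q)**2 = 9*Q**2)
n(I) = 3 - 2*I (n(I) = 3 - (I + I) = 3 - 2*I)
H(J, m) = -9 + J (H(J, m) = -9 + ((J + m) - m) = -9 + J)
(H(c(3), n(-3)) + 54)**2 = ((-9 + 9*3**2) + 54)**2 = ((-9 + 9*9) + 54)**2 = ((-9 + 81) + 54)**2 = (72 + 54)**2 = 126**2 = 15876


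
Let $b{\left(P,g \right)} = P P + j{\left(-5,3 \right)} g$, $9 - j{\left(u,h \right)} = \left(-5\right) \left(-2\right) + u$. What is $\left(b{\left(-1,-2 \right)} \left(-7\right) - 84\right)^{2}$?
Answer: $1225$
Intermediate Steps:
$j{\left(u,h \right)} = -1 - u$ ($j{\left(u,h \right)} = 9 - \left(\left(-5\right) \left(-2\right) + u\right) = 9 - \left(10 + u\right) = -1 - u$)
$b{\left(P,g \right)} = P^{2} + 4 g$ ($b{\left(P,g \right)} = P P + \left(-1 - -5\right) g = P^{2} + \left(-1 + 5\right) g = P^{2} + 4 g$)
$\left(b{\left(-1,-2 \right)} \left(-7\right) - 84\right)^{2} = \left(\left(\left(-1\right)^{2} + 4 \left(-2\right)\right) \left(-7\right) - 84\right)^{2} = \left(\left(1 - 8\right) \left(-7\right) - 84\right)^{2} = \left(\left(-7\right) \left(-7\right) - 84\right)^{2} = \left(49 - 84\right)^{2} = \left(-35\right)^{2} = 1225$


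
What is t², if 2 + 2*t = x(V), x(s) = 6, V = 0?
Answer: 4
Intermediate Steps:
t = 2 (t = -1 + (½)*6 = -1 + 3 = 2)
t² = 2² = 4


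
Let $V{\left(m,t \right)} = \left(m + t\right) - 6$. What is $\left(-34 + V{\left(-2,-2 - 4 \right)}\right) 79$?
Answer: $-3792$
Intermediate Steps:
$V{\left(m,t \right)} = -6 + m + t$
$\left(-34 + V{\left(-2,-2 - 4 \right)}\right) 79 = \left(-34 - 14\right) 79 = \left(-48\right) 79 = -3792$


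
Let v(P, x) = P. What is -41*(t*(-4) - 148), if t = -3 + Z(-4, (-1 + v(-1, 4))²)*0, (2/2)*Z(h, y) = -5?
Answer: 5576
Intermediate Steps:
Z(h, y) = -5
t = -3 (t = -3 - 5*0 = -3 + 0 = -3)
-41*(t*(-4) - 148) = -41*(-3*(-4) - 148) = -41*(12 - 148) = -41*(-136) = 5576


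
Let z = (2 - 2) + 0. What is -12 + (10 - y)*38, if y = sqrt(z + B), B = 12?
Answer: 368 - 76*sqrt(3) ≈ 236.36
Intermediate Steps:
z = 0 (z = 0 + 0 = 0)
y = 2*sqrt(3) (y = sqrt(0 + 12) = sqrt(12) = 2*sqrt(3) ≈ 3.4641)
-12 + (10 - y)*38 = -12 + (10 - 2*sqrt(3))*38 = -12 + (380 - 76*sqrt(3)) = 368 - 76*sqrt(3)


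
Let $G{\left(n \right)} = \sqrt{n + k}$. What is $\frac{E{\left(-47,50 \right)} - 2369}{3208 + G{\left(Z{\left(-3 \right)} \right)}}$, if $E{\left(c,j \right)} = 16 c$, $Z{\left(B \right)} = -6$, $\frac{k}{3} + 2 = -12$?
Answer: $- \frac{1251521}{1286414} + \frac{3121 i \sqrt{3}}{2572828} \approx -0.97288 + 0.0021011 i$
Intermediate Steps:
$k = -42$ ($k = -6 + 3 \left(-12\right) = -6 - 36 = -42$)
$G{\left(n \right)} = \sqrt{-42 + n}$ ($G{\left(n \right)} = \sqrt{n - 42} = \sqrt{-42 + n}$)
$\frac{E{\left(-47,50 \right)} - 2369}{3208 + G{\left(Z{\left(-3 \right)} \right)}} = \frac{16 \left(-47\right) - 2369}{3208 + \sqrt{-42 - 6}} = \frac{-752 - 2369}{3208 + \sqrt{-48}} = - \frac{3121}{3208 + 4 i \sqrt{3}}$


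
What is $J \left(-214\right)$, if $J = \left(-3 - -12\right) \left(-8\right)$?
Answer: $15408$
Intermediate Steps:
$J = -72$ ($J = \left(-3 + 12\right) \left(-8\right) = 9 \left(-8\right) = -72$)
$J \left(-214\right) = \left(-72\right) \left(-214\right) = 15408$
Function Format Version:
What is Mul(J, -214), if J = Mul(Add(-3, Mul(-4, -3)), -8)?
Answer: 15408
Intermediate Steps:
J = -72 (J = Mul(Add(-3, 12), -8) = Mul(9, -8) = -72)
Mul(J, -214) = Mul(-72, -214) = 15408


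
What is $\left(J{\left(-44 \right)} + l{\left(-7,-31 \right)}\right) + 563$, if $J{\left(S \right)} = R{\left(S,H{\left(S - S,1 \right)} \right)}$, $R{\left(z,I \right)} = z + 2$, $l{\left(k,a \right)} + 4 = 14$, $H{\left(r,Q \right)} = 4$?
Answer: $531$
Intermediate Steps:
$l{\left(k,a \right)} = 10$ ($l{\left(k,a \right)} = -4 + 14 = 10$)
$R{\left(z,I \right)} = 2 + z$
$J{\left(S \right)} = 2 + S$
$\left(J{\left(-44 \right)} + l{\left(-7,-31 \right)}\right) + 563 = \left(\left(2 - 44\right) + 10\right) + 563 = \left(-42 + 10\right) + 563 = -32 + 563 = 531$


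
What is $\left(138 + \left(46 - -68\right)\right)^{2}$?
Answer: $63504$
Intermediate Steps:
$\left(138 + \left(46 - -68\right)\right)^{2} = \left(138 + \left(46 + 68\right)\right)^{2} = \left(138 + 114\right)^{2} = 252^{2} = 63504$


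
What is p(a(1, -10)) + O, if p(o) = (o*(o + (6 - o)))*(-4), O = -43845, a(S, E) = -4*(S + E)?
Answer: -44709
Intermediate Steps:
a(S, E) = -4*E - 4*S (a(S, E) = -4*(E + S) = -4*E - 4*S)
p(o) = -24*o (p(o) = (o*6)*(-4) = (6*o)*(-4) = -24*o)
p(a(1, -10)) + O = -24*(-4*(-10) - 4*1) - 43845 = -24*(40 - 4) - 43845 = -24*36 - 43845 = -864 - 43845 = -44709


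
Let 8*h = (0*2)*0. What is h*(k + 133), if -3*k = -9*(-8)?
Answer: 0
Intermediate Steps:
k = -24 (k = -(-3)*(-8) = -1/3*72 = -24)
h = 0 (h = ((0*2)*0)/8 = (0*0)/8 = (1/8)*0 = 0)
h*(k + 133) = 0*(-24 + 133) = 0*109 = 0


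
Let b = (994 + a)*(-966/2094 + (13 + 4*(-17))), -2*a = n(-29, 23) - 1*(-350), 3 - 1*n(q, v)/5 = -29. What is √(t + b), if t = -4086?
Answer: I*√5489804202/349 ≈ 212.3*I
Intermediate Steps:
n(q, v) = 160 (n(q, v) = 15 - 5*(-29) = 15 + 145 = 160)
a = -255 (a = -(160 - 1*(-350))/2 = -(160 + 350)/2 = -½*510 = -255)
b = -14304084/349 (b = (994 - 255)*(-966/2094 + (13 + 4*(-17))) = 739*(-966*1/2094 + (13 - 68)) = 739*(-161/349 - 55) = 739*(-19356/349) = -14304084/349 ≈ -40986.)
√(t + b) = √(-4086 - 14304084/349) = √(-15730098/349) = I*√5489804202/349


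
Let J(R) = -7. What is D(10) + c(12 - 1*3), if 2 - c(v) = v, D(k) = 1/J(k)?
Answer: -50/7 ≈ -7.1429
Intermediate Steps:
D(k) = -⅐ (D(k) = 1/(-7) = -⅐)
c(v) = 2 - v
D(10) + c(12 - 1*3) = -⅐ + (2 - (12 - 1*3)) = -⅐ + (2 - (12 - 3)) = -⅐ + (2 - 1*9) = -⅐ + (2 - 9) = -⅐ - 7 = -50/7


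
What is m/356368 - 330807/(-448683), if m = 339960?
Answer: 11267637569/6662344306 ≈ 1.6912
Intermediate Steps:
m/356368 - 330807/(-448683) = 339960/356368 - 330807/(-448683) = 339960*(1/356368) - 330807*(-1/448683) = 42495/44546 + 110269/149561 = 11267637569/6662344306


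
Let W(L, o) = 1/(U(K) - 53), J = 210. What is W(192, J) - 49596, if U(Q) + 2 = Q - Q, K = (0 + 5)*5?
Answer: -2727781/55 ≈ -49596.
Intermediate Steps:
K = 25 (K = 5*5 = 25)
U(Q) = -2 (U(Q) = -2 + (Q - Q) = -2 + 0 = -2)
W(L, o) = -1/55 (W(L, o) = 1/(-2 - 53) = 1/(-55) = -1/55)
W(192, J) - 49596 = -1/55 - 49596 = -2727781/55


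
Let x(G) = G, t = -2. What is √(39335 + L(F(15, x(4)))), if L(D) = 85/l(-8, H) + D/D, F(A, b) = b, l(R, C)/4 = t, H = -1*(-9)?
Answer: √629206/4 ≈ 198.31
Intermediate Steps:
H = 9
l(R, C) = -8 (l(R, C) = 4*(-2) = -8)
L(D) = -77/8 (L(D) = 85/(-8) + D/D = 85*(-⅛) + 1 = -85/8 + 1 = -77/8)
√(39335 + L(F(15, x(4)))) = √(39335 - 77/8) = √(314603/8) = √629206/4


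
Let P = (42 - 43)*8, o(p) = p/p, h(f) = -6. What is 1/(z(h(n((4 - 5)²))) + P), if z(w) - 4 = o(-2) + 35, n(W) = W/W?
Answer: 1/32 ≈ 0.031250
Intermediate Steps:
n(W) = 1
o(p) = 1
z(w) = 40 (z(w) = 4 + (1 + 35) = 4 + 36 = 40)
P = -8 (P = -1*8 = -8)
1/(z(h(n((4 - 5)²))) + P) = 1/(40 - 8) = 1/32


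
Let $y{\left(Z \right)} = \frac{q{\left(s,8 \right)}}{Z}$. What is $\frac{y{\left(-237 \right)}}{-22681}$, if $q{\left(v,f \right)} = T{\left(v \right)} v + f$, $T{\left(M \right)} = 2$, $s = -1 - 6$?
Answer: $- \frac{2}{1791799} \approx -1.1162 \cdot 10^{-6}$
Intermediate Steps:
$s = -7$ ($s = -1 - 6 = -7$)
$q{\left(v,f \right)} = f + 2 v$ ($q{\left(v,f \right)} = 2 v + f = f + 2 v$)
$y{\left(Z \right)} = - \frac{6}{Z}$ ($y{\left(Z \right)} = \frac{8 + 2 \left(-7\right)}{Z} = \frac{8 - 14}{Z} = - \frac{6}{Z}$)
$\frac{y{\left(-237 \right)}}{-22681} = \frac{\left(-6\right) \frac{1}{-237}}{-22681} = \left(-6\right) \left(- \frac{1}{237}\right) \left(- \frac{1}{22681}\right) = \frac{2}{79} \left(- \frac{1}{22681}\right) = - \frac{2}{1791799}$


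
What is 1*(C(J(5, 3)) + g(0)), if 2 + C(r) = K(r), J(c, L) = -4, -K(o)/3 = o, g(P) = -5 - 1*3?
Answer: 2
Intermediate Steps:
g(P) = -8 (g(P) = -5 - 3 = -8)
K(o) = -3*o
C(r) = -2 - 3*r
1*(C(J(5, 3)) + g(0)) = 1*((-2 - 3*(-4)) - 8) = 1*((-2 + 12) - 8) = 1*(10 - 8) = 1*2 = 2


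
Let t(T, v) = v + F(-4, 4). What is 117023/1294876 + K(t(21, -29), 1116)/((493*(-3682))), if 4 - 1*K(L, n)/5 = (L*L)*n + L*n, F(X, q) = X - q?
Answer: 4918320428619/1175246290988 ≈ 4.1849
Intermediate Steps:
t(T, v) = -8 + v (t(T, v) = v + (-4 - 1*4) = v + (-4 - 4) = v - 8 = -8 + v)
K(L, n) = 20 - 5*L*n - 5*n*L**2 (K(L, n) = 20 - 5*((L*L)*n + L*n) = 20 - 5*(L**2*n + L*n) = 20 - 5*(n*L**2 + L*n) = 20 - 5*(L*n + n*L**2) = 20 + (-5*L*n - 5*n*L**2) = 20 - 5*L*n - 5*n*L**2)
117023/1294876 + K(t(21, -29), 1116)/((493*(-3682))) = 117023/1294876 + (20 - 5*(-8 - 29)*1116 - 5*1116*(-8 - 29)**2)/((493*(-3682))) = 117023*(1/1294876) + (20 - 5*(-37)*1116 - 5*1116*(-37)**2)/(-1815226) = 117023/1294876 + (20 + 206460 - 5*1116*1369)*(-1/1815226) = 117023/1294876 + (20 + 206460 - 7639020)*(-1/1815226) = 117023/1294876 - 7432540*(-1/1815226) = 117023/1294876 + 3716270/907613 = 4918320428619/1175246290988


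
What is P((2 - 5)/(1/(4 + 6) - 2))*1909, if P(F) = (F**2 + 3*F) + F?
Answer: 6070620/361 ≈ 16816.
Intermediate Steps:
P(F) = F**2 + 4*F
P((2 - 5)/(1/(4 + 6) - 2))*1909 = (((2 - 5)/(1/(4 + 6) - 2))*(4 + (2 - 5)/(1/(4 + 6) - 2)))*1909 = ((-3/(1/10 - 2))*(4 - 3/(1/10 - 2)))*1909 = ((-3/(-19/10))*(4 - 3/(-19/10)))*1909 = ((-3*(-10/19))*(4 - 3*(-10/19)))*1909 = (30*(4 + 30/19)/19)*1909 = ((30/19)*(106/19))*1909 = (3180/361)*1909 = 6070620/361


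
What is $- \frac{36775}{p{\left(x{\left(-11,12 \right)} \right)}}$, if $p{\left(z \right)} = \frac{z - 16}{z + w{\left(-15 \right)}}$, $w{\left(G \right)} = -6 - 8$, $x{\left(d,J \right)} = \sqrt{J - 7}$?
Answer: $- \frac{8053725}{251} + \frac{73550 \sqrt{5}}{251} \approx -31431.0$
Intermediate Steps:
$x{\left(d,J \right)} = \sqrt{-7 + J}$
$w{\left(G \right)} = -14$ ($w{\left(G \right)} = -6 - 8 = -14$)
$p{\left(z \right)} = \frac{-16 + z}{-14 + z}$ ($p{\left(z \right)} = \frac{z - 16}{z - 14} = \frac{-16 + z}{-14 + z}$)
$- \frac{36775}{p{\left(x{\left(-11,12 \right)} \right)}} = - \frac{36775}{\frac{1}{-14 + \sqrt{-7 + 12}} \left(-16 + \sqrt{-7 + 12}\right)} = - \frac{36775}{\frac{1}{-14 + \sqrt{5}} \left(-16 + \sqrt{5}\right)} = - 36775 \frac{-14 + \sqrt{5}}{-16 + \sqrt{5}} = - \frac{36775 \left(-14 + \sqrt{5}\right)}{-16 + \sqrt{5}}$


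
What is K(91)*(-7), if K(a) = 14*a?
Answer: -8918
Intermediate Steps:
K(91)*(-7) = (14*91)*(-7) = 1274*(-7) = -8918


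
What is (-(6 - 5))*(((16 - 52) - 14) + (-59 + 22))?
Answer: 87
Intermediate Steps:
(-(6 - 5))*(((16 - 52) - 14) + (-59 + 22)) = (-1*1)*((-36 - 14) - 37) = -(-50 - 37) = -1*(-87) = 87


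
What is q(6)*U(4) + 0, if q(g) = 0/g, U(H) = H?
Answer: 0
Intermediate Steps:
q(g) = 0
q(6)*U(4) + 0 = 0*4 + 0 = 0 + 0 = 0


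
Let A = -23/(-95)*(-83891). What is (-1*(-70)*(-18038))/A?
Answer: 119952700/1929493 ≈ 62.168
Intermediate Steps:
A = -1929493/95 (A = -23*(-1/95)*(-83891) = (23/95)*(-83891) = -1929493/95 ≈ -20310.)
(-1*(-70)*(-18038))/A = (-1*(-70)*(-18038))/(-1929493/95) = (70*(-18038))*(-95/1929493) = -1262660*(-95/1929493) = 119952700/1929493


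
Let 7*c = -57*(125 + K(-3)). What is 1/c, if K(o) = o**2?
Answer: -7/7638 ≈ -0.00091647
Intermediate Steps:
c = -7638/7 (c = (-57*(125 + (-3)**2))/7 = (-57*(125 + 9))/7 = (-57*134)/7 = (1/7)*(-7638) = -7638/7 ≈ -1091.1)
1/c = 1/(-7638/7) = -7/7638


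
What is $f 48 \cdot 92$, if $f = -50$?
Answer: $-220800$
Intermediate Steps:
$f 48 \cdot 92 = \left(-50\right) 48 \cdot 92 = \left(-2400\right) 92 = -220800$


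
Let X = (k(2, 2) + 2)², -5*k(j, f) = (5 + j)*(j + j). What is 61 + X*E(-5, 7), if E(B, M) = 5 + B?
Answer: 61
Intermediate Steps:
k(j, f) = -2*j*(5 + j)/5 (k(j, f) = -(5 + j)*(j + j)/5 = -(5 + j)*2*j/5 = -2*j*(5 + j)/5)
X = 324/25 (X = (-⅖*2*(5 + 2) + 2)² = (-⅖*2*7 + 2)² = (-28/5 + 2)² = (-18/5)² = 324/25 ≈ 12.960)
61 + X*E(-5, 7) = 61 + 324*(5 - 5)/25 = 61 + (324/25)*0 = 61 + 0 = 61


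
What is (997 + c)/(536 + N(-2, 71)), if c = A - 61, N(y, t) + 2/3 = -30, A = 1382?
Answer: 3477/758 ≈ 4.5871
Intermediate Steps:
N(y, t) = -92/3 (N(y, t) = -⅔ - 30 = -92/3)
c = 1321 (c = 1382 - 61 = 1321)
(997 + c)/(536 + N(-2, 71)) = (997 + 1321)/(536 - 92/3) = 2318/(1516/3) = 2318*(3/1516) = 3477/758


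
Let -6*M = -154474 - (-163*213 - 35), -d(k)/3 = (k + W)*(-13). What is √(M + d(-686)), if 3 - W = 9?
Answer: 4*I*√3957/3 ≈ 83.873*I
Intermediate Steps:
W = -6 (W = 3 - 1*9 = 3 - 9 = -6)
d(k) = -234 + 39*k (d(k) = -3*(k - 6)*(-13) = -3*(-6 + k)*(-13) = -3*(78 - 13*k) = -234 + 39*k)
M = 59860/3 (M = -(-154474 - (-163*213 - 35))/6 = -(-154474 - (-34719 - 35))/6 = -(-154474 - 1*(-34754))/6 = -(-154474 + 34754)/6 = -⅙*(-119720) = 59860/3 ≈ 19953.)
√(M + d(-686)) = √(59860/3 + (-234 + 39*(-686))) = √(59860/3 + (-234 - 26754)) = √(59860/3 - 26988) = √(-21104/3) = 4*I*√3957/3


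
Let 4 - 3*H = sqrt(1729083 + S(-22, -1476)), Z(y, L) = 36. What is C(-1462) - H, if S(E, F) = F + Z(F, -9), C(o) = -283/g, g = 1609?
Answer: -7285/4827 + sqrt(1727643)/3 ≈ 436.62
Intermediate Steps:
C(o) = -283/1609
S(E, F) = 36 + F (S(E, F) = F + 36 = 36 + F)
H = 4/3 - sqrt(1727643)/3 (H = 4/3 - sqrt(1729083 + (36 - 1476))/3 = 4/3 - sqrt(1729083 - 1440)/3 = 4/3 - sqrt(1727643)/3 ≈ -436.80)
C(-1462) - H = -283/1609 - (4/3 - sqrt(1727643)/3) = -283/1609 + (-4/3 + sqrt(1727643)/3) = -7285/4827 + sqrt(1727643)/3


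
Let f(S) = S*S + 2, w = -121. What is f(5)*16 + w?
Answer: 311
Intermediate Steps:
f(S) = 2 + S² (f(S) = S² + 2 = 2 + S²)
f(5)*16 + w = (2 + 5²)*16 - 121 = (2 + 25)*16 - 121 = 27*16 - 121 = 432 - 121 = 311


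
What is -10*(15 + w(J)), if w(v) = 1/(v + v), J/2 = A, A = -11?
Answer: -3295/22 ≈ -149.77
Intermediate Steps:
J = -22 (J = 2*(-11) = -22)
w(v) = 1/(2*v)
-10*(15 + w(J)) = -10*(15 + (½)/(-22)) = -10*(15 + (½)*(-1/22)) = -10*(15 - 1/44) = -10*659/44 = -3295/22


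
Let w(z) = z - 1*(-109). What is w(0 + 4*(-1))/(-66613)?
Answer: -105/66613 ≈ -0.0015763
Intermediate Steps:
w(z) = 109 + z (w(z) = z + 109 = 109 + z)
w(0 + 4*(-1))/(-66613) = (109 + (0 + 4*(-1)))/(-66613) = (109 + (0 - 4))*(-1/66613) = (109 - 4)*(-1/66613) = 105*(-1/66613) = -105/66613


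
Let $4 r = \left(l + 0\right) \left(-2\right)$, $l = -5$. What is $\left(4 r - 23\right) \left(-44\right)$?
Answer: $572$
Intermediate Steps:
$r = \frac{5}{2}$ ($r = \frac{\left(-5 + 0\right) \left(-2\right)}{4} = \frac{\left(-5\right) \left(-2\right)}{4} = \frac{1}{4} \cdot 10 = \frac{5}{2} \approx 2.5$)
$\left(4 r - 23\right) \left(-44\right) = \left(4 \cdot \frac{5}{2} - 23\right) \left(-44\right) = \left(10 - 23\right) \left(-44\right) = \left(-13\right) \left(-44\right) = 572$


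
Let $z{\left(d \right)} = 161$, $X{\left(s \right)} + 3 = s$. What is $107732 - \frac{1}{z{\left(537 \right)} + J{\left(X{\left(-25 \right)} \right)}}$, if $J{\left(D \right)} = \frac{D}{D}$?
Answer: $\frac{17452583}{162} \approx 1.0773 \cdot 10^{5}$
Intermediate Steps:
$X{\left(s \right)} = -3 + s$
$J{\left(D \right)} = 1$
$107732 - \frac{1}{z{\left(537 \right)} + J{\left(X{\left(-25 \right)} \right)}} = 107732 - \frac{1}{161 + 1} = 107732 - \frac{1}{162} = \frac{17452583}{162}$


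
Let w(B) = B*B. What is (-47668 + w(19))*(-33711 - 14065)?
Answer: 2260139232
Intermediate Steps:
w(B) = B²
(-47668 + w(19))*(-33711 - 14065) = (-47668 + 19²)*(-33711 - 14065) = (-47668 + 361)*(-47776) = -47307*(-47776) = 2260139232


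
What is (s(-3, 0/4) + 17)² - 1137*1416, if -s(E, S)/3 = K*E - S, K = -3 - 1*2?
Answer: -1609208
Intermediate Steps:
K = -5 (K = -3 - 2 = -5)
s(E, S) = 3*S + 15*E (s(E, S) = -3*(-5*E - S) = -3*(-S - 5*E) = 3*S + 15*E)
(s(-3, 0/4) + 17)² - 1137*1416 = ((3*(0/4) + 15*(-3)) + 17)² - 1137*1416 = ((3*(0*(¼)) - 45) + 17)² - 1609992 = ((3*0 - 45) + 17)² - 1609992 = ((0 - 45) + 17)² - 1609992 = (-45 + 17)² - 1609992 = (-28)² - 1609992 = 784 - 1609992 = -1609208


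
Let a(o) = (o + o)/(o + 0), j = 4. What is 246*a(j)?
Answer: 492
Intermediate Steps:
a(o) = 2 (a(o) = (2*o)/o = 2)
246*a(j) = 246*2 = 492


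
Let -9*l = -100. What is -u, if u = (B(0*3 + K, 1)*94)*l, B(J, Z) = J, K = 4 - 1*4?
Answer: 0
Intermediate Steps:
K = 0 (K = 4 - 4 = 0)
l = 100/9 (l = -⅑*(-100) = 100/9 ≈ 11.111)
u = 0 (u = ((0*3 + 0)*94)*(100/9) = ((0 + 0)*94)*(100/9) = (0*94)*(100/9) = 0*(100/9) = 0)
-u = -1*0 = 0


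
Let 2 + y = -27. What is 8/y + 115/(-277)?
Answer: -5551/8033 ≈ -0.69102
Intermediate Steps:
y = -29 (y = -2 - 27 = -29)
8/y + 115/(-277) = 8/(-29) + 115/(-277) = 8*(-1/29) + 115*(-1/277) = -8/29 - 115/277 = -5551/8033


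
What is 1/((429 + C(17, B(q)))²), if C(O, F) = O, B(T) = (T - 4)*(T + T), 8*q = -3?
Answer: 1/198916 ≈ 5.0273e-6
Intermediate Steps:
q = -3/8 (q = (⅛)*(-3) = -3/8 ≈ -0.37500)
B(T) = 2*T*(-4 + T) (B(T) = (-4 + T)*(2*T) = 2*T*(-4 + T))
1/((429 + C(17, B(q)))²) = 1/((429 + 17)²) = 1/(446²) = 1/198916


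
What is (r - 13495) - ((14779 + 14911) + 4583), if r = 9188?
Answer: -38580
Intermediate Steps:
(r - 13495) - ((14779 + 14911) + 4583) = (9188 - 13495) - ((14779 + 14911) + 4583) = -4307 - (29690 + 4583) = -4307 - 1*34273 = -4307 - 34273 = -38580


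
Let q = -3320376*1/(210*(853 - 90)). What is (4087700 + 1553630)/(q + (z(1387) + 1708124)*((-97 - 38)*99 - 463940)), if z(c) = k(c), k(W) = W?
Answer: -150651717650/21790162339021171 ≈ -6.9137e-6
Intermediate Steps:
z(c) = c
q = -553396/26705 (q = -3320376/(763*210) = -3320376/160230 = -3320376*1/160230 = -553396/26705 ≈ -20.723)
(4087700 + 1553630)/(q + (z(1387) + 1708124)*((-97 - 38)*99 - 463940)) = (4087700 + 1553630)/(-553396/26705 + (1387 + 1708124)*((-97 - 38)*99 - 463940)) = 5641330/(-553396/26705 + 1709511*(-135*99 - 463940)) = 5641330/(-553396/26705 + 1709511*(-13365 - 463940)) = 5641330/(-553396/26705 + 1709511*(-477305)) = 5641330/(-553396/26705 - 815958147855) = 5641330/(-21790162339021171/26705) = 5641330*(-26705/21790162339021171) = -150651717650/21790162339021171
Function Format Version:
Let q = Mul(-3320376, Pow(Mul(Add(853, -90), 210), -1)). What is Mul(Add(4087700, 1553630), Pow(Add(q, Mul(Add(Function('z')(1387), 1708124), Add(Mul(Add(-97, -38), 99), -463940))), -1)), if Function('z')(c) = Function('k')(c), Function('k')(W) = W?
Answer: Rational(-150651717650, 21790162339021171) ≈ -6.9137e-6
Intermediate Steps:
Function('z')(c) = c
q = Rational(-553396, 26705) (q = Mul(-3320376, Pow(Mul(763, 210), -1)) = Mul(-3320376, Pow(160230, -1)) = Mul(-3320376, Rational(1, 160230)) = Rational(-553396, 26705) ≈ -20.723)
Mul(Add(4087700, 1553630), Pow(Add(q, Mul(Add(Function('z')(1387), 1708124), Add(Mul(Add(-97, -38), 99), -463940))), -1)) = Mul(Add(4087700, 1553630), Pow(Add(Rational(-553396, 26705), Mul(Add(1387, 1708124), Add(Mul(Add(-97, -38), 99), -463940))), -1)) = Mul(5641330, Pow(Add(Rational(-553396, 26705), Mul(1709511, Add(Mul(-135, 99), -463940))), -1)) = Mul(5641330, Pow(Add(Rational(-553396, 26705), Mul(1709511, Add(-13365, -463940))), -1)) = Mul(5641330, Pow(Add(Rational(-553396, 26705), Mul(1709511, -477305)), -1)) = Mul(5641330, Pow(Add(Rational(-553396, 26705), -815958147855), -1)) = Mul(5641330, Pow(Rational(-21790162339021171, 26705), -1)) = Mul(5641330, Rational(-26705, 21790162339021171)) = Rational(-150651717650, 21790162339021171)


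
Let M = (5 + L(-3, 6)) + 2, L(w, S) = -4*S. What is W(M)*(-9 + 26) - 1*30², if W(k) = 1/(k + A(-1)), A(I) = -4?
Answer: -18917/21 ≈ -900.81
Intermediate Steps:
M = -17 (M = (5 - 4*6) + 2 = (5 - 24) + 2 = -19 + 2 = -17)
W(k) = 1/(-4 + k) (W(k) = 1/(k - 4) = 1/(-4 + k))
W(M)*(-9 + 26) - 1*30² = (-9 + 26)/(-4 - 17) - 1*30² = 17/(-21) - 1*900 = -1/21*17 - 900 = -17/21 - 900 = -18917/21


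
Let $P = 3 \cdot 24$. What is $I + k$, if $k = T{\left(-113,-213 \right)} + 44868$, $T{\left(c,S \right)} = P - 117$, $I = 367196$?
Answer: $412019$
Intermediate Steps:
$P = 72$
$T{\left(c,S \right)} = -45$ ($T{\left(c,S \right)} = 72 - 117 = -45$)
$k = 44823$ ($k = -45 + 44868 = 44823$)
$I + k = 367196 + 44823 = 412019$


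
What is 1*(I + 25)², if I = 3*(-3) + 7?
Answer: 529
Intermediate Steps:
I = -2 (I = -9 + 7 = -2)
1*(I + 25)² = 1*(-2 + 25)² = 1*23² = 1*529 = 529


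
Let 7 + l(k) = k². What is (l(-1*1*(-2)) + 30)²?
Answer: 729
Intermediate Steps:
l(k) = -7 + k²
(l(-1*1*(-2)) + 30)² = ((-7 + (-1*1*(-2))²) + 30)² = ((-7 + (-1*(-2))²) + 30)² = ((-7 + 2²) + 30)² = ((-7 + 4) + 30)² = (-3 + 30)² = 27² = 729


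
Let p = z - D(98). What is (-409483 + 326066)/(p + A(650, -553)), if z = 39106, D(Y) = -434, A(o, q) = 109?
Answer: -83417/39649 ≈ -2.1039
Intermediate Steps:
p = 39540 (p = 39106 - 1*(-434) = 39106 + 434 = 39540)
(-409483 + 326066)/(p + A(650, -553)) = (-409483 + 326066)/(39540 + 109) = -83417/39649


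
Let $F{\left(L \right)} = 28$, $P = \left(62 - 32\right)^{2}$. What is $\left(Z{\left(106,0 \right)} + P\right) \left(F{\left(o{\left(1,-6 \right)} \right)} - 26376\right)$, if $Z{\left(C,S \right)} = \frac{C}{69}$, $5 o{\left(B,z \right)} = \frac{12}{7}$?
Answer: $- \frac{1639003688}{69} \approx -2.3754 \cdot 10^{7}$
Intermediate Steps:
$o{\left(B,z \right)} = \frac{12}{35}$ ($o{\left(B,z \right)} = \frac{12 \cdot \frac{1}{7}}{5} = \frac{1}{5} \cdot \frac{12}{7} = \frac{12}{35}$)
$Z{\left(C,S \right)} = \frac{C}{69}$ ($Z{\left(C,S \right)} = C \frac{1}{69} = \frac{C}{69}$)
$P = 900$ ($P = 30^{2} = 900$)
$\left(Z{\left(106,0 \right)} + P\right) \left(F{\left(o{\left(1,-6 \right)} \right)} - 26376\right) = \left(\frac{1}{69} \cdot 106 + 900\right) \left(28 - 26376\right) = \left(\frac{106}{69} + 900\right) \left(-26348\right) = \frac{62206}{69} \left(-26348\right) = - \frac{1639003688}{69}$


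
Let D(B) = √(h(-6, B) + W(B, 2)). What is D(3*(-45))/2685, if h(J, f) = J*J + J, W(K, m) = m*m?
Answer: √34/2685 ≈ 0.0021717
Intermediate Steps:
W(K, m) = m²
h(J, f) = J + J² (h(J, f) = J² + J = J + J²)
D(B) = √34 (D(B) = √(-6*(1 - 6) + 2²) = √(-6*(-5) + 4) = √(30 + 4) = √34)
D(3*(-45))/2685 = √34/2685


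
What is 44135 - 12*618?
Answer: 36719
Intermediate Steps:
44135 - 12*618 = 44135 - 7416 = 36719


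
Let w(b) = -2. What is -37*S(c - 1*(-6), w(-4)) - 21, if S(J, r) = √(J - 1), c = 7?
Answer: -21 - 74*√3 ≈ -149.17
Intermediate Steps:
S(J, r) = √(-1 + J)
-37*S(c - 1*(-6), w(-4)) - 21 = -37*√(-1 + (7 - 1*(-6))) - 21 = -37*√(-1 + (7 + 6)) - 21 = -37*√(-1 + 13) - 21 = -74*√3 - 21 = -21 - 74*√3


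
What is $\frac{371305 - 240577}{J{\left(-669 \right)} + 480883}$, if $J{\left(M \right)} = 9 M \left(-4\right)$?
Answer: $\frac{130728}{504967} \approx 0.25888$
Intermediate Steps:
$J{\left(M \right)} = - 36 M$
$\frac{371305 - 240577}{J{\left(-669 \right)} + 480883} = \frac{371305 - 240577}{\left(-36\right) \left(-669\right) + 480883} = \frac{130728}{24084 + 480883} = \frac{130728}{504967}$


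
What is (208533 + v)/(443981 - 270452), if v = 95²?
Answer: 217558/173529 ≈ 1.2537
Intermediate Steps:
v = 9025
(208533 + v)/(443981 - 270452) = (208533 + 9025)/(443981 - 270452) = 217558/173529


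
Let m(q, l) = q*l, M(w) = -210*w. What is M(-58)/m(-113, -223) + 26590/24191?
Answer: 964687790/609589009 ≈ 1.5825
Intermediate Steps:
m(q, l) = l*q
M(-58)/m(-113, -223) + 26590/24191 = (-210*(-58))/((-223*(-113))) + 26590/24191 = 12180/25199 + 26590*(1/24191) = 12180*(1/25199) + 26590/24191 = 12180/25199 + 26590/24191 = 964687790/609589009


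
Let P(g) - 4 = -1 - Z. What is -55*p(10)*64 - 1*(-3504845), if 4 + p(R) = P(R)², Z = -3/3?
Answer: 3462605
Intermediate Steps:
Z = -1 (Z = -3*⅓ = -1)
P(g) = 4 (P(g) = 4 + (-1 - 1*(-1)) = 4 + (-1 + 1) = 4 + 0 = 4)
p(R) = 12 (p(R) = -4 + 4² = -4 + 16 = 12)
-55*p(10)*64 - 1*(-3504845) = -55*12*64 - 1*(-3504845) = -660*64 + 3504845 = -42240 + 3504845 = 3462605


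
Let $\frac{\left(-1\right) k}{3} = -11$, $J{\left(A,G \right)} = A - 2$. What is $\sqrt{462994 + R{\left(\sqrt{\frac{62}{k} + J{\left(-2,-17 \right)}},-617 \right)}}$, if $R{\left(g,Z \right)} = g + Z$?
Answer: $\frac{\sqrt{503528553 + 33 i \sqrt{2310}}}{33} \approx 679.98 + 0.0010709 i$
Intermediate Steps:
$J{\left(A,G \right)} = -2 + A$
$k = 33$ ($k = \left(-3\right) \left(-11\right) = 33$)
$R{\left(g,Z \right)} = Z + g$
$\sqrt{462994 + R{\left(\sqrt{\frac{62}{k} + J{\left(-2,-17 \right)}},-617 \right)}} = \sqrt{462994 - \left(617 - \sqrt{\frac{62}{33} - 4}\right)} = \sqrt{462994 - \left(617 - \sqrt{- \frac{70}{33}}\right)} = \sqrt{462994 - \left(617 - \frac{i \sqrt{2310}}{33}\right)} = \sqrt{462377 + \frac{i \sqrt{2310}}{33}}$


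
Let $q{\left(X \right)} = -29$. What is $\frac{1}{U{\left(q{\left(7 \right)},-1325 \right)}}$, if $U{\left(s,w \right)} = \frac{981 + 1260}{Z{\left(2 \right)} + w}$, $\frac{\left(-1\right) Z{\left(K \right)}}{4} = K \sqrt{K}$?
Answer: $- \frac{1325}{2241} - \frac{8 \sqrt{2}}{2241} \approx -0.5963$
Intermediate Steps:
$Z{\left(K \right)} = - 4 K^{\frac{3}{2}}$ ($Z{\left(K \right)} = - 4 K \sqrt{K} = - 4 K^{\frac{3}{2}}$)
$U{\left(s,w \right)} = \frac{2241}{w - 8 \sqrt{2}}$ ($U{\left(s,w \right)} = \frac{981 + 1260}{- 4 \cdot 2^{\frac{3}{2}} + w} = \frac{2241}{- 4 \cdot 2 \sqrt{2} + w} = \frac{2241}{- 8 \sqrt{2} + w} = \frac{2241}{w - 8 \sqrt{2}}$)
$\frac{1}{U{\left(q{\left(7 \right)},-1325 \right)}} = \frac{1}{2241 \frac{1}{-1325 - 8 \sqrt{2}}} = - \frac{1325}{2241} - \frac{8 \sqrt{2}}{2241}$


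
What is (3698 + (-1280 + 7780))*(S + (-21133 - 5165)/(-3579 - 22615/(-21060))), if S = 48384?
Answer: 7437080505408048/15070225 ≈ 4.9349e+8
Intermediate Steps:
(3698 + (-1280 + 7780))*(S + (-21133 - 5165)/(-3579 - 22615/(-21060))) = (3698 + (-1280 + 7780))*(48384 + (-21133 - 5165)/(-3579 - 22615/(-21060))) = (3698 + 6500)*(48384 - 26298/(-3579 - 22615*(-1/21060))) = 10198*(48384 - 26298/(-3579 + 4523/4212)) = 10198*(48384 - 26298/(-15070225/4212)) = 10198*(48384 - 26298*(-4212/15070225)) = 10198*(48384 + 110767176/15070225) = 10198*(729268533576/15070225) = 7437080505408048/15070225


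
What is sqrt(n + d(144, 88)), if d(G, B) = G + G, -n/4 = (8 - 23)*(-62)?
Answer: 2*I*sqrt(858) ≈ 58.583*I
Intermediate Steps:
n = -3720 (n = -4*(8 - 23)*(-62) = -(-60)*(-62) = -4*930 = -3720)
d(G, B) = 2*G
sqrt(n + d(144, 88)) = sqrt(-3720 + 2*144) = sqrt(-3720 + 288) = sqrt(-3432) = 2*I*sqrt(858)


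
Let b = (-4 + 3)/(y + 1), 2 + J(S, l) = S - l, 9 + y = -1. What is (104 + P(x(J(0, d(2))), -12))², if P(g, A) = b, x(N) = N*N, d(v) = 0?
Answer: 877969/81 ≈ 10839.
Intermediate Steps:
y = -10 (y = -9 - 1 = -10)
J(S, l) = -2 + S - l (J(S, l) = -2 + (S - l) = -2 + S - l)
x(N) = N²
b = ⅑ (b = (-4 + 3)/(-10 + 1) = -1/(-9) = -1*(-⅑) = ⅑ ≈ 0.11111)
P(g, A) = ⅑
(104 + P(x(J(0, d(2))), -12))² = (104 + ⅑)² = (937/9)² = 877969/81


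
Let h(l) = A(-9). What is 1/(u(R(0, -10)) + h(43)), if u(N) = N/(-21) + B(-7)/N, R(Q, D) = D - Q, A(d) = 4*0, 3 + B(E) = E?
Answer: 21/31 ≈ 0.67742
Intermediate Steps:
B(E) = -3 + E
A(d) = 0
h(l) = 0
u(N) = -10/N - N/21 (u(N) = N/(-21) + (-3 - 7)/N = N*(-1/21) - 10/N = -N/21 - 10/N = -10/N - N/21)
1/(u(R(0, -10)) + h(43)) = 1/((-10/(-10 - 1*0) - (-10 - 1*0)/21) + 0) = 1/((-10/(-10 + 0) - (-10 + 0)/21) + 0) = 1/((-10/(-10) - 1/21*(-10)) + 0) = 1/((-10*(-⅒) + 10/21) + 0) = 1/((1 + 10/21) + 0) = 1/(31/21 + 0) = 1/(31/21) = 21/31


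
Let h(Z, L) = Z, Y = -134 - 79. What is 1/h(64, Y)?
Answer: 1/64 ≈ 0.015625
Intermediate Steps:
Y = -213
1/h(64, Y) = 1/64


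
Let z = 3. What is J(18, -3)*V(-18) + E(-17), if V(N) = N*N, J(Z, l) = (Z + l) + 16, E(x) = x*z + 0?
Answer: 9993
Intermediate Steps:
E(x) = 3*x (E(x) = x*3 + 0 = 3*x + 0 = 3*x)
J(Z, l) = 16 + Z + l
V(N) = N²
J(18, -3)*V(-18) + E(-17) = (16 + 18 - 3)*(-18)² + 3*(-17) = 31*324 - 51 = 10044 - 51 = 9993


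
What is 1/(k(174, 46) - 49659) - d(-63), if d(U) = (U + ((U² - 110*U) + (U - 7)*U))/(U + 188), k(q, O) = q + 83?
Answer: -753183017/6175250 ≈ -121.97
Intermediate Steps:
k(q, O) = 83 + q
d(U) = (U² - 109*U + U*(-7 + U))/(188 + U) (d(U) = (U + ((U² - 110*U) + (-7 + U)*U))/(188 + U) = (U + ((U² - 110*U) + U*(-7 + U)))/(188 + U) = (U + (U² - 110*U + U*(-7 + U)))/(188 + U) = (U² - 109*U + U*(-7 + U))/(188 + U))
1/(k(174, 46) - 49659) - d(-63) = 1/((83 + 174) - 49659) - 2*(-63)*(-58 - 63)/(188 - 63) = 1/(257 - 49659) - 2*(-63)*(-121)/125 = 1/(-49402) - 2*(-63)*(-121)/125 = -1/49402 - 1*15246/125 = -1/49402 - 15246/125 = -753183017/6175250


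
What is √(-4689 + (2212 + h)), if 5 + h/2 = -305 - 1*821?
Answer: I*√4739 ≈ 68.84*I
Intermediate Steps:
h = -2262 (h = -10 + 2*(-305 - 1*821) = -10 + 2*(-305 - 821) = -10 + 2*(-1126) = -10 - 2252 = -2262)
√(-4689 + (2212 + h)) = √(-4689 + (2212 - 2262)) = √(-4689 - 50) = √(-4739) = I*√4739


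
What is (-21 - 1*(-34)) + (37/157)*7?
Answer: 2300/157 ≈ 14.650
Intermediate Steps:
(-21 - 1*(-34)) + (37/157)*7 = (-21 + 34) + (37*(1/157))*7 = 13 + (37/157)*7 = 13 + 259/157 = 2300/157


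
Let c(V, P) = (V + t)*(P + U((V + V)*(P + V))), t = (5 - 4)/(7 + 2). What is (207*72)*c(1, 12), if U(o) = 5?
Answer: 281520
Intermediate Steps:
t = 1/9 ≈ 0.11111
c(V, P) = (5 + P)*(1/9 + V) (c(V, P) = (V + 1/9)*(P + 5) = (1/9 + V)*(5 + P) = (5 + P)*(1/9 + V))
(207*72)*c(1, 12) = (207*72)*(5/9 + 5*1 + (1/9)*12 + 12*1) = 14904*(5/9 + 5 + 4/3 + 12) = 14904*(170/9) = 281520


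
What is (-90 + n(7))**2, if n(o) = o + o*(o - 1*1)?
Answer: 1681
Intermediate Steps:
n(o) = o + o*(-1 + o) (n(o) = o + o*(o - 1) = o + o*(-1 + o))
(-90 + n(7))**2 = (-90 + 7**2)**2 = (-90 + 49)**2 = (-41)**2 = 1681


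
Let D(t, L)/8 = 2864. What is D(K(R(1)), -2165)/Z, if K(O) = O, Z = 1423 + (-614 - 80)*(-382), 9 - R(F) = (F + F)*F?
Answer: 128/1489 ≈ 0.085964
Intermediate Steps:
R(F) = 9 - 2*F**2 (R(F) = 9 - (F + F)*F = 9 - 2*F*F = 9 - 2*F**2)
Z = 266531 (Z = 1423 - 694*(-382) = 1423 + 265108 = 266531)
D(t, L) = 22912 (D(t, L) = 8*2864 = 22912)
D(K(R(1)), -2165)/Z = 22912/266531 = 22912*(1/266531) = 128/1489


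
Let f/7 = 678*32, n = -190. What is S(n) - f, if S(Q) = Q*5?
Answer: -152822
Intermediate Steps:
S(Q) = 5*Q
f = 151872 (f = 7*(678*32) = 7*21696 = 151872)
S(n) - f = 5*(-190) - 1*151872 = -950 - 151872 = -152822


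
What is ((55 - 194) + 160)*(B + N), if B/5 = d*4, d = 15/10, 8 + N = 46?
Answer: 1428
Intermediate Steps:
N = 38 (N = -8 + 46 = 38)
d = 3/2 (d = 15*(1/10) = 3/2 ≈ 1.5000)
B = 30 (B = 5*((3/2)*4) = 5*6 = 30)
((55 - 194) + 160)*(B + N) = ((55 - 194) + 160)*(30 + 38) = (-139 + 160)*68 = 21*68 = 1428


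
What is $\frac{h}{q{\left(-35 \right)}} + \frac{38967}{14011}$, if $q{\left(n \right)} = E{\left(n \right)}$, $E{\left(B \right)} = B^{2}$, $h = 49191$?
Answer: $\frac{736949676}{17163475} \approx 42.937$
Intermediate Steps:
$q{\left(n \right)} = n^{2}$
$\frac{h}{q{\left(-35 \right)}} + \frac{38967}{14011} = \frac{49191}{\left(-35\right)^{2}} + \frac{38967}{14011} = \frac{49191}{1225} + 38967 \cdot \frac{1}{14011} = 49191 \cdot \frac{1}{1225} + \frac{38967}{14011} = \frac{49191}{1225} + \frac{38967}{14011} = \frac{736949676}{17163475}$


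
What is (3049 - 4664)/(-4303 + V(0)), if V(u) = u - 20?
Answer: 1615/4323 ≈ 0.37358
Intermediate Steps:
V(u) = -20 + u
(3049 - 4664)/(-4303 + V(0)) = (3049 - 4664)/(-4303 + (-20 + 0)) = -1615/(-4303 - 20) = -1615/(-4323) = -1615*(-1/4323) = 1615/4323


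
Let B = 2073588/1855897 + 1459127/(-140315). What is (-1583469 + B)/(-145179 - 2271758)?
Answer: 412353876311449994/629395017478619035 ≈ 0.65516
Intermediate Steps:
B = -2417033921699/260410187555 (B = 2073588*(1/1855897) + 1459127*(-1/140315) = 2073588/1855897 - 1459127/140315 = -2417033921699/260410187555 ≈ -9.2816)
(-1583469 + B)/(-145179 - 2271758) = (-1583469 - 2417033921699/260410187555)/(-145179 - 2271758) = -412353876311449994/260410187555/(-2416937) = -412353876311449994/260410187555*(-1/2416937) = 412353876311449994/629395017478619035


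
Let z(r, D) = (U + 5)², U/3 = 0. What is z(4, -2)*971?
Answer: 24275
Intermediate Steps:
U = 0 (U = 3*0 = 0)
z(r, D) = 25 (z(r, D) = (0 + 5)² = 5² = 25)
z(4, -2)*971 = 25*971 = 24275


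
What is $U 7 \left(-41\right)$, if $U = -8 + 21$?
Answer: $-3731$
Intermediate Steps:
$U = 13$
$U 7 \left(-41\right) = 13 \cdot 7 \left(-41\right) = 91 \left(-41\right) = -3731$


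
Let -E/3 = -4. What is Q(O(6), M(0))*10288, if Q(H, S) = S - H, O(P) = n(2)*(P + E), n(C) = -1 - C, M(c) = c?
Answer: 555552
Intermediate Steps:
E = 12 (E = -3*(-4) = 12)
O(P) = -36 - 3*P (O(P) = (-1 - 1*2)*(P + 12) = (-1 - 2)*(12 + P) = -3*(12 + P) = -36 - 3*P)
Q(O(6), M(0))*10288 = (0 - (-36 - 3*6))*10288 = (0 - (-36 - 18))*10288 = (0 - 1*(-54))*10288 = (0 + 54)*10288 = 54*10288 = 555552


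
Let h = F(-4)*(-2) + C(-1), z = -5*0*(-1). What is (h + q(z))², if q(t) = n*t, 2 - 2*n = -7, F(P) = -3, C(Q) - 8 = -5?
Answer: 81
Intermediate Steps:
C(Q) = 3 (C(Q) = 8 - 5 = 3)
n = 9/2 (n = 1 - ½*(-7) = 1 + 7/2 = 9/2 ≈ 4.5000)
z = 0 (z = 0*(-1) = 0)
q(t) = 9*t/2
h = 9 (h = -3*(-2) + 3 = 6 + 3 = 9)
(h + q(z))² = (9 + (9/2)*0)² = (9 + 0)² = 9² = 81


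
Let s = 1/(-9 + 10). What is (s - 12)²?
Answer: 121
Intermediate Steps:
s = 1 (s = 1/1 = 1)
(s - 12)² = (1 - 12)² = (-11)² = 121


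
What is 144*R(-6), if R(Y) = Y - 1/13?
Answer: -11376/13 ≈ -875.08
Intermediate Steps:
R(Y) = -1/13 + Y (R(Y) = Y - 1*1/13 = Y - 1/13 = -1/13 + Y)
144*R(-6) = 144*(-1/13 - 6) = 144*(-79/13) = -11376/13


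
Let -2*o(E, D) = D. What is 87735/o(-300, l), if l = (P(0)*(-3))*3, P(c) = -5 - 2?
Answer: -58490/21 ≈ -2785.2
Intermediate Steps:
P(c) = -7
l = 63 (l = -7*(-3)*3 = 21*3 = 63)
o(E, D) = -D/2
87735/o(-300, l) = 87735/((-½*63)) = 87735/(-63/2) = 87735*(-2/63) = -58490/21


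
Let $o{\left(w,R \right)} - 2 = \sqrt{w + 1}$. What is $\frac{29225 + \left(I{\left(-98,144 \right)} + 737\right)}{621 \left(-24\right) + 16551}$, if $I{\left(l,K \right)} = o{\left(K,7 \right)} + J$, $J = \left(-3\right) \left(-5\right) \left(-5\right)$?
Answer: $\frac{1107}{61} + \frac{\sqrt{145}}{1647} \approx 18.155$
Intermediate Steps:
$J = -75$ ($J = 15 \left(-5\right) = -75$)
$o{\left(w,R \right)} = 2 + \sqrt{1 + w}$ ($o{\left(w,R \right)} = 2 + \sqrt{w + 1} = 2 + \sqrt{1 + w}$)
$I{\left(l,K \right)} = -73 + \sqrt{1 + K}$ ($I{\left(l,K \right)} = \left(2 + \sqrt{1 + K}\right) - 75 = -73 + \sqrt{1 + K}$)
$\frac{29225 + \left(I{\left(-98,144 \right)} + 737\right)}{621 \left(-24\right) + 16551} = \frac{29225 + \left(\left(-73 + \sqrt{1 + 144}\right) + 737\right)}{621 \left(-24\right) + 16551} = \frac{29225 + \left(\left(-73 + \sqrt{145}\right) + 737\right)}{-14904 + 16551} = \frac{29225 + \left(664 + \sqrt{145}\right)}{1647} = \left(29889 + \sqrt{145}\right) \frac{1}{1647} = \frac{1107}{61} + \frac{\sqrt{145}}{1647}$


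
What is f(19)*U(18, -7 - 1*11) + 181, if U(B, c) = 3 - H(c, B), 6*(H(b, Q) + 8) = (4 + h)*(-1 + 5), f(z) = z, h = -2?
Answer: 1094/3 ≈ 364.67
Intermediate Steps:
H(b, Q) = -20/3 (H(b, Q) = -8 + ((4 - 2)*(-1 + 5))/6 = -8 + (2*4)/6 = -8 + (1/6)*8 = -8 + 4/3 = -20/3)
U(B, c) = 29/3 (U(B, c) = 3 - 1*(-20/3) = 3 + 20/3 = 29/3)
f(19)*U(18, -7 - 1*11) + 181 = 19*(29/3) + 181 = 551/3 + 181 = 1094/3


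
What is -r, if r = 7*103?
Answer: -721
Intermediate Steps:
r = 721
-r = -1*721 = -721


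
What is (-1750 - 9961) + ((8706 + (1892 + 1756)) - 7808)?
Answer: -7165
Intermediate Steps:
(-1750 - 9961) + ((8706 + (1892 + 1756)) - 7808) = -11711 + ((8706 + 3648) - 7808) = -11711 + (12354 - 7808) = -11711 + 4546 = -7165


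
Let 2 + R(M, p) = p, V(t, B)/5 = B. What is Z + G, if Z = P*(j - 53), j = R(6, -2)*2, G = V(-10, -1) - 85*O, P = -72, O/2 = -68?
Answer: 15947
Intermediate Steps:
O = -136 (O = 2*(-68) = -136)
V(t, B) = 5*B
R(M, p) = -2 + p
G = 11555 (G = 5*(-1) - 85*(-136) = -5 + 11560 = 11555)
j = -8 (j = (-2 - 2)*2 = -4*2 = -8)
Z = 4392 (Z = -72*(-8 - 53) = -72*(-61) = 4392)
Z + G = 4392 + 11555 = 15947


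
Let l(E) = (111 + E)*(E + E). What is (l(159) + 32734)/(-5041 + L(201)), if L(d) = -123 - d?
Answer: -118594/5365 ≈ -22.105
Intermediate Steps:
l(E) = 2*E*(111 + E) (l(E) = (111 + E)*(2*E) = 2*E*(111 + E))
(l(159) + 32734)/(-5041 + L(201)) = (2*159*(111 + 159) + 32734)/(-5041 + (-123 - 1*201)) = (2*159*270 + 32734)/(-5041 + (-123 - 201)) = (85860 + 32734)/(-5041 - 324) = 118594/(-5365) = 118594*(-1/5365) = -118594/5365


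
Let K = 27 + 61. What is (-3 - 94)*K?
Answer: -8536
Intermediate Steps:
K = 88
(-3 - 94)*K = (-3 - 94)*88 = -97*88 = -8536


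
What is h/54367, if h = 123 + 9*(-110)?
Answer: -867/54367 ≈ -0.015947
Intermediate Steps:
h = -867 (h = 123 - 990 = -867)
h/54367 = -867/54367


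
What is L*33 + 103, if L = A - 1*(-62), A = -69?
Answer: -128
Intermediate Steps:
L = -7 (L = -69 - 1*(-62) = -69 + 62 = -7)
L*33 + 103 = -7*33 + 103 = -231 + 103 = -128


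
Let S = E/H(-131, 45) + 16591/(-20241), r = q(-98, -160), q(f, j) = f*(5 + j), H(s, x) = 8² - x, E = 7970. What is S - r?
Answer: -5680749469/384579 ≈ -14771.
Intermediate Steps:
H(s, x) = 64 - x
r = 15190 (r = -98*(5 - 160) = -98*(-155) = 15190)
S = 161005541/384579 (S = 7970/(64 - 1*45) + 16591/(-20241) = 7970/(64 - 45) + 16591*(-1/20241) = 7970/19 - 16591/20241 = 161005541/384579 ≈ 418.65)
S - r = 161005541/384579 - 1*15190 = 161005541/384579 - 15190 = -5680749469/384579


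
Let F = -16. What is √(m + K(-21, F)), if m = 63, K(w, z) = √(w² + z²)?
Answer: √(63 + √697) ≈ 9.4552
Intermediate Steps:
√(m + K(-21, F)) = √(63 + √((-21)² + (-16)²)) = √(63 + √(441 + 256)) = √(63 + √697)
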